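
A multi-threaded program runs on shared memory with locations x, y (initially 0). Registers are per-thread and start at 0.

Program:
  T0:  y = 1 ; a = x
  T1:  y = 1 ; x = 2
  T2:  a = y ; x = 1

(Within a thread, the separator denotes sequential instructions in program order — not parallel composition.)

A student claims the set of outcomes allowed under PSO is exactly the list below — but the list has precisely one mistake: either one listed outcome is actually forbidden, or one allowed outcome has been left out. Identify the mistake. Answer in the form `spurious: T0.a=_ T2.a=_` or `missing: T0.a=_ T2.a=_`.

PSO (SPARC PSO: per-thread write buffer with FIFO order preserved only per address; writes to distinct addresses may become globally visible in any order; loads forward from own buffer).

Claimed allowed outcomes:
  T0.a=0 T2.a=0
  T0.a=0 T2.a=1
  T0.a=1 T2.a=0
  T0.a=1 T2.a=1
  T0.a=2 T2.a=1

missing: T0.a=2 T2.a=0

outcome vector order: (T0.a,T2.a)
PSO (6): <0 0> <0 1> <1 0> <1 1> <2 0> <2 1>
PSO∖claimed = {<2 0>}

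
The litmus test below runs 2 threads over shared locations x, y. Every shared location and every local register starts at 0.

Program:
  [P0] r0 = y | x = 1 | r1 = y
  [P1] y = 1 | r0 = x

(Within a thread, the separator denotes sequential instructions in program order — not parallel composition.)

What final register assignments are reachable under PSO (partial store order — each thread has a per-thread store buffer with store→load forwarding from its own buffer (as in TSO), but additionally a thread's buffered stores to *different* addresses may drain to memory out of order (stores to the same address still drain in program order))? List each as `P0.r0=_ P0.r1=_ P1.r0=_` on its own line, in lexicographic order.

P0.r0=0 P0.r1=0 P1.r0=0
P0.r0=0 P0.r1=0 P1.r0=1
P0.r0=0 P0.r1=1 P1.r0=0
P0.r0=0 P0.r1=1 P1.r0=1
P0.r0=1 P0.r1=1 P1.r0=0
P0.r0=1 P0.r1=1 P1.r0=1

outcome vector order: (P0.r0,P0.r1,P1.r0)
|PSO outcomes| = 6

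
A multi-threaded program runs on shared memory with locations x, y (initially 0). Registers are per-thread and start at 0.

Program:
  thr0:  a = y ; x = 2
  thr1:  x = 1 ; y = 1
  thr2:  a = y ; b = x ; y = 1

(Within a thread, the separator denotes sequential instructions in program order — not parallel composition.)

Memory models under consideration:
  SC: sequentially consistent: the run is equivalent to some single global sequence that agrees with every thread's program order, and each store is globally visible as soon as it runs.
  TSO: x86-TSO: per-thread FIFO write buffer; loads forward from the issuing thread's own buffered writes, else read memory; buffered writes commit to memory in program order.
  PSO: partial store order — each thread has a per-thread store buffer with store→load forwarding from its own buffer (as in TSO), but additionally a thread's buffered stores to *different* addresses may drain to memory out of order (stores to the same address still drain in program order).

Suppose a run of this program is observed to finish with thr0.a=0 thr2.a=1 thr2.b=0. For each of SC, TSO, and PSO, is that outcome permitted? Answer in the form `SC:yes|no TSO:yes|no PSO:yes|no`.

outcome vector order: (thr0.a,thr2.a,thr2.b)
under SC → <0 0 0> <0 0 1> <0 0 2> <0 1 1> <0 1 2> <1 0 0> <1 0 1> <1 0 2> <1 1 1> <1 1 2>
under TSO → <0 0 0> <0 0 1> <0 0 2> <0 1 1> <0 1 2> <1 0 0> <1 0 1> <1 0 2> <1 1 1> <1 1 2>
under PSO → <0 0 0> <0 0 1> <0 0 2> <0 1 0> <0 1 1> <0 1 2> <1 0 0> <1 0 1> <1 0 2> <1 1 0> <1 1 1> <1 1 2>
target <0 1 0> ∈ {PSO}

SC:no TSO:no PSO:yes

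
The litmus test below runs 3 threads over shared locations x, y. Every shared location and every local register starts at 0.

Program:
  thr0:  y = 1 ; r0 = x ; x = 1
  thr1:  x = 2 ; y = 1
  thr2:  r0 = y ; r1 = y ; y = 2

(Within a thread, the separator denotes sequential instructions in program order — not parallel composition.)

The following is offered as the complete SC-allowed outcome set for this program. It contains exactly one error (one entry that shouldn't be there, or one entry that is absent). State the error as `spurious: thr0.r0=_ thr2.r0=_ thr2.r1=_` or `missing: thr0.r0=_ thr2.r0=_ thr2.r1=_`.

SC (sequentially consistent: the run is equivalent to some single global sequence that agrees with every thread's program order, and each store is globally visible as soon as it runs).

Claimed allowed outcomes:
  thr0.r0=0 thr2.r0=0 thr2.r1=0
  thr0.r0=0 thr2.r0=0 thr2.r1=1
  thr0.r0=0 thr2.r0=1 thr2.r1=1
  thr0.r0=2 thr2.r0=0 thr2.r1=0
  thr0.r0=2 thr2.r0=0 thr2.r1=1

outcome vector order: (thr0.r0,thr2.r0,thr2.r1)
SC (6): 000, 001, 011, 200, 201, 211
SC∖claimed = {211}

missing: thr0.r0=2 thr2.r0=1 thr2.r1=1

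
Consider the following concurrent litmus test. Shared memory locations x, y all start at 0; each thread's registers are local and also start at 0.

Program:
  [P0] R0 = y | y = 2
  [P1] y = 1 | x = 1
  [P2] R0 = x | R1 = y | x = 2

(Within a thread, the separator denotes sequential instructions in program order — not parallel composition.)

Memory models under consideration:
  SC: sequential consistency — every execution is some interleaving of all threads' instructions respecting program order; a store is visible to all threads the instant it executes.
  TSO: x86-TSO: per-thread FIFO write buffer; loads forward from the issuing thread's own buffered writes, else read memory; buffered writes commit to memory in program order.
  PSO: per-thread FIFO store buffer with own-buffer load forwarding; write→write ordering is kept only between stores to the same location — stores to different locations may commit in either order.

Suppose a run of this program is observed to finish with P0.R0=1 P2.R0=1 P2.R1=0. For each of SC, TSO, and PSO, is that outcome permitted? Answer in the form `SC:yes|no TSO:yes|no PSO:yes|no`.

outcome vector order: (P0.R0,P2.R0,P2.R1)
SC (10): <0 0 0>, <0 0 1>, <0 0 2>, <0 1 1>, <0 1 2>, <1 0 0>, <1 0 1>, <1 0 2>, <1 1 1>, <1 1 2>
TSO (10): <0 0 0>, <0 0 1>, <0 0 2>, <0 1 1>, <0 1 2>, <1 0 0>, <1 0 1>, <1 0 2>, <1 1 1>, <1 1 2>
PSO (12): <0 0 0>, <0 0 1>, <0 0 2>, <0 1 0>, <0 1 1>, <0 1 2>, <1 0 0>, <1 0 1>, <1 0 2>, <1 1 0>, <1 1 1>, <1 1 2>
target <1 1 0> ∈ {PSO}

SC:no TSO:no PSO:yes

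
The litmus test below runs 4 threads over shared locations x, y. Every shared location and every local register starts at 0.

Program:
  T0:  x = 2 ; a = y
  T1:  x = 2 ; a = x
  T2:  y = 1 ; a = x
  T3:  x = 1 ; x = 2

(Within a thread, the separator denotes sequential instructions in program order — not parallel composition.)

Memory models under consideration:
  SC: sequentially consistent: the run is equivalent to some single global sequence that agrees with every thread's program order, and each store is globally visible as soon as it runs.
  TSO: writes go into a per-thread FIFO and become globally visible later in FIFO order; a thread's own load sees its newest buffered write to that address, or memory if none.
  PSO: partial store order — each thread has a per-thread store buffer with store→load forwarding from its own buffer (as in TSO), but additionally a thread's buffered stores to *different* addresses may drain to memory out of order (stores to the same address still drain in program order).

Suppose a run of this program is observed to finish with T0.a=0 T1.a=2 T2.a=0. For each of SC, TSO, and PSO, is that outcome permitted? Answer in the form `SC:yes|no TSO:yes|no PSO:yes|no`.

SC:no TSO:yes PSO:yes

outcome vector order: (T0.a,T1.a,T2.a)
under SC → 011 012 021 022 110 111 112 120 121 122
under TSO → 010 011 012 020 021 022 110 111 112 120 121 122
under PSO → 010 011 012 020 021 022 110 111 112 120 121 122
target 020 ∈ {TSO,PSO}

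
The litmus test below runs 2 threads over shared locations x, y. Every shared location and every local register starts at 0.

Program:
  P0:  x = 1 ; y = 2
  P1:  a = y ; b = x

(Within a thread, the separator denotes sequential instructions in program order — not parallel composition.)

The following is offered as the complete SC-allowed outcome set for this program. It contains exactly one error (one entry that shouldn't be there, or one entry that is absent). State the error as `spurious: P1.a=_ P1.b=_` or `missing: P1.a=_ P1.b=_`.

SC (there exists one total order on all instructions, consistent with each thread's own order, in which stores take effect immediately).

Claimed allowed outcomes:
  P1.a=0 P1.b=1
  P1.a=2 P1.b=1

outcome vector order: (P1.a,P1.b)
SC (3): (0,0) (0,1) (2,1)
SC∖claimed = {(0,0)}

missing: P1.a=0 P1.b=0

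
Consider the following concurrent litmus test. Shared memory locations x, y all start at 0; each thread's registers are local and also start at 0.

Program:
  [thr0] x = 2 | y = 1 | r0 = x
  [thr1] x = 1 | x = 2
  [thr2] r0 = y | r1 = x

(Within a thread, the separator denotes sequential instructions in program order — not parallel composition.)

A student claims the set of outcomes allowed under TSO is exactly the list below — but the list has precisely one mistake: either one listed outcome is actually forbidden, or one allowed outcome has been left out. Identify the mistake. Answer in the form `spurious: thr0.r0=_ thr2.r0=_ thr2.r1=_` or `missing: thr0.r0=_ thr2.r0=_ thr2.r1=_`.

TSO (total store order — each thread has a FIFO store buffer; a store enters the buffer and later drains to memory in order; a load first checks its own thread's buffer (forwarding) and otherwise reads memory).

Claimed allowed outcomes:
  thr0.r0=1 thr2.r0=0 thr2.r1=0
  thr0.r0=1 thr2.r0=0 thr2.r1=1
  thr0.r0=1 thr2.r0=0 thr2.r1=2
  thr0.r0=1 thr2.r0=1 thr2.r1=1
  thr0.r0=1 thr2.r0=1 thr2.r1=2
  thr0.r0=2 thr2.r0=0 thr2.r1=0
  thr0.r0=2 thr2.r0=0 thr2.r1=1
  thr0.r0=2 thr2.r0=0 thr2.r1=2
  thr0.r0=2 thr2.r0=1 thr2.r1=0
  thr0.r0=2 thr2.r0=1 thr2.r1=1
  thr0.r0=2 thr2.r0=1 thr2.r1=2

outcome vector order: (thr0.r0,thr2.r0,thr2.r1)
TSO (10): (1,0,0) (1,0,1) (1,0,2) (1,1,1) (1,1,2) (2,0,0) (2,0,1) (2,0,2) (2,1,1) (2,1,2)
claimed∖TSO = {(2,1,0)}

spurious: thr0.r0=2 thr2.r0=1 thr2.r1=0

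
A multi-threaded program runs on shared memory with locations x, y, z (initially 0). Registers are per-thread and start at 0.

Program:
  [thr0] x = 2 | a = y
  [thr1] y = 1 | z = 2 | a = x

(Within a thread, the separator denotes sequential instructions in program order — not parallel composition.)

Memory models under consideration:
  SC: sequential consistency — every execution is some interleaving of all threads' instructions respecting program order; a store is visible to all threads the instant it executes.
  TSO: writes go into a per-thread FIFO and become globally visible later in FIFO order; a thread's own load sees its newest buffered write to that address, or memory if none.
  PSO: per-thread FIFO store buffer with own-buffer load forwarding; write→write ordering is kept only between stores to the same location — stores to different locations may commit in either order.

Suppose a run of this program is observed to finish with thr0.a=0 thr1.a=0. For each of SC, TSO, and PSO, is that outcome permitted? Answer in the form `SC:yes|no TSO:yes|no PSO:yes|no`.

outcome vector order: (thr0.a,thr1.a)
SC (3): (0,2) (1,0) (1,2)
TSO (4): (0,0) (0,2) (1,0) (1,2)
PSO (4): (0,0) (0,2) (1,0) (1,2)
target (0,0) ∈ {TSO,PSO}

SC:no TSO:yes PSO:yes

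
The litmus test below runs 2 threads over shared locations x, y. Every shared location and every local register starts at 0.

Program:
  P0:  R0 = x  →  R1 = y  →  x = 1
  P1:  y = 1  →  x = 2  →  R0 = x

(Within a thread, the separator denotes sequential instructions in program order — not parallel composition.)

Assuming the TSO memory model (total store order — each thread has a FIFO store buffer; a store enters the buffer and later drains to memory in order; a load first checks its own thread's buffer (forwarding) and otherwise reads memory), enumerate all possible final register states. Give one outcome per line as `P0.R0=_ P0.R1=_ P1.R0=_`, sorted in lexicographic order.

P0.R0=0 P0.R1=0 P1.R0=1
P0.R0=0 P0.R1=0 P1.R0=2
P0.R0=0 P0.R1=1 P1.R0=1
P0.R0=0 P0.R1=1 P1.R0=2
P0.R0=2 P0.R1=1 P1.R0=1
P0.R0=2 P0.R1=1 P1.R0=2

outcome vector order: (P0.R0,P0.R1,P1.R0)
|TSO outcomes| = 6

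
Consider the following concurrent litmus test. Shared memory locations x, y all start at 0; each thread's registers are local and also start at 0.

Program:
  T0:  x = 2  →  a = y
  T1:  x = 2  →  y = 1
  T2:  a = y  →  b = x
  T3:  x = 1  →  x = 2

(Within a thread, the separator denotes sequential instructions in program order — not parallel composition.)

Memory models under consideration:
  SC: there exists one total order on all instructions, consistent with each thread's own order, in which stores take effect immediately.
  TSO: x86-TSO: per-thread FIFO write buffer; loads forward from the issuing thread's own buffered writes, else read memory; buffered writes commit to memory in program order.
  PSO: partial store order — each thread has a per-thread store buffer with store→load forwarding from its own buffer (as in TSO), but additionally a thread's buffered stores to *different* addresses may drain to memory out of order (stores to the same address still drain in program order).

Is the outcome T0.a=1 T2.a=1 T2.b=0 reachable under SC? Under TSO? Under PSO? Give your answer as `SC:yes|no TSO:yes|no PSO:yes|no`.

outcome vector order: (T0.a,T2.a,T2.b)
[SC] allowed = {000; 001; 002; 011; 012; 100; 101; 102; 111; 112}
[TSO] allowed = {000; 001; 002; 011; 012; 100; 101; 102; 111; 112}
[PSO] allowed = {000; 001; 002; 010; 011; 012; 100; 101; 102; 110; 111; 112}
target 110 ∈ {PSO}

SC:no TSO:no PSO:yes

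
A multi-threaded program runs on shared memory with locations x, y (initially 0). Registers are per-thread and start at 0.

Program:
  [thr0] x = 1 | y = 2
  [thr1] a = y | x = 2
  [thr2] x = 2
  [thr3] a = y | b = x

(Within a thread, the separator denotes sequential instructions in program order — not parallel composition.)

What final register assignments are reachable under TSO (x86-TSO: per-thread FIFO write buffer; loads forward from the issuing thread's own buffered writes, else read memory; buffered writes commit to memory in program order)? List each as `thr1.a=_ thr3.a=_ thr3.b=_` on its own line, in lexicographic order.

thr1.a=0 thr3.a=0 thr3.b=0
thr1.a=0 thr3.a=0 thr3.b=1
thr1.a=0 thr3.a=0 thr3.b=2
thr1.a=0 thr3.a=2 thr3.b=1
thr1.a=0 thr3.a=2 thr3.b=2
thr1.a=2 thr3.a=0 thr3.b=0
thr1.a=2 thr3.a=0 thr3.b=1
thr1.a=2 thr3.a=0 thr3.b=2
thr1.a=2 thr3.a=2 thr3.b=1
thr1.a=2 thr3.a=2 thr3.b=2

outcome vector order: (thr1.a,thr3.a,thr3.b)
|TSO outcomes| = 10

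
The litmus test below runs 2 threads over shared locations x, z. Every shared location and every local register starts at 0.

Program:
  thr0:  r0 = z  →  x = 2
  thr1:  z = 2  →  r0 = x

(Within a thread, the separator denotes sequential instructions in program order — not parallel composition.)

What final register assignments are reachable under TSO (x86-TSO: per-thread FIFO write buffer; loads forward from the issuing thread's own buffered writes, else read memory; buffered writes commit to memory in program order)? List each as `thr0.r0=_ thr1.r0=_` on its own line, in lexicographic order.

thr0.r0=0 thr1.r0=0
thr0.r0=0 thr1.r0=2
thr0.r0=2 thr1.r0=0
thr0.r0=2 thr1.r0=2

outcome vector order: (thr0.r0,thr1.r0)
|TSO outcomes| = 4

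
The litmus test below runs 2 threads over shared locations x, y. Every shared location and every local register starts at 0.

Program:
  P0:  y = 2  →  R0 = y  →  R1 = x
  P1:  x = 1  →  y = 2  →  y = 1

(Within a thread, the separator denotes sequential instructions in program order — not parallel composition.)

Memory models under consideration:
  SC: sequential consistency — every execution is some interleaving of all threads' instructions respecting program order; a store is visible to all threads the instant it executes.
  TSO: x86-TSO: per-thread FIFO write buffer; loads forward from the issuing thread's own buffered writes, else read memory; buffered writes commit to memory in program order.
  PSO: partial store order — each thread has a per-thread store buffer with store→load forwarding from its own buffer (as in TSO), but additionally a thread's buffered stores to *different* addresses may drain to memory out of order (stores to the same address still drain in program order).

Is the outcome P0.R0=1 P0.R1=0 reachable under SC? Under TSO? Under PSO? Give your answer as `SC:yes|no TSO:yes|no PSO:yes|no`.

SC:no TSO:no PSO:yes

outcome vector order: (P0.R0,P0.R1)
SC (3): (1,1); (2,0); (2,1)
TSO (3): (1,1); (2,0); (2,1)
PSO (4): (1,0); (1,1); (2,0); (2,1)
target (1,0) ∈ {PSO}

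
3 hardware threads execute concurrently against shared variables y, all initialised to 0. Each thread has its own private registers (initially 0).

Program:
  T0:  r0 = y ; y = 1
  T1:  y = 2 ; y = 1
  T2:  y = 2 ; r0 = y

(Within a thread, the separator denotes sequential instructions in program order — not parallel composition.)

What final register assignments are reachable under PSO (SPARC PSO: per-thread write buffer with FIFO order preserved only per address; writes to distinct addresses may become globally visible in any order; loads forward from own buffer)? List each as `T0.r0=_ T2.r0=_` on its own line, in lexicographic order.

T0.r0=0 T2.r0=1
T0.r0=0 T2.r0=2
T0.r0=1 T2.r0=1
T0.r0=1 T2.r0=2
T0.r0=2 T2.r0=1
T0.r0=2 T2.r0=2

outcome vector order: (T0.r0,T2.r0)
|PSO outcomes| = 6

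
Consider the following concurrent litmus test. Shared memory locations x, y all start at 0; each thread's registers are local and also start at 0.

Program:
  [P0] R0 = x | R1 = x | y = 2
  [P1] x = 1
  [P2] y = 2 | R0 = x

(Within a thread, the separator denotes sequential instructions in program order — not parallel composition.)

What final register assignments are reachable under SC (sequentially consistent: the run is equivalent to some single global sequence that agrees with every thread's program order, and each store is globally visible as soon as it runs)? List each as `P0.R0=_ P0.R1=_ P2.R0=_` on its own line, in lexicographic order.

P0.R0=0 P0.R1=0 P2.R0=0
P0.R0=0 P0.R1=0 P2.R0=1
P0.R0=0 P0.R1=1 P2.R0=0
P0.R0=0 P0.R1=1 P2.R0=1
P0.R0=1 P0.R1=1 P2.R0=0
P0.R0=1 P0.R1=1 P2.R0=1

outcome vector order: (P0.R0,P0.R1,P2.R0)
|SC outcomes| = 6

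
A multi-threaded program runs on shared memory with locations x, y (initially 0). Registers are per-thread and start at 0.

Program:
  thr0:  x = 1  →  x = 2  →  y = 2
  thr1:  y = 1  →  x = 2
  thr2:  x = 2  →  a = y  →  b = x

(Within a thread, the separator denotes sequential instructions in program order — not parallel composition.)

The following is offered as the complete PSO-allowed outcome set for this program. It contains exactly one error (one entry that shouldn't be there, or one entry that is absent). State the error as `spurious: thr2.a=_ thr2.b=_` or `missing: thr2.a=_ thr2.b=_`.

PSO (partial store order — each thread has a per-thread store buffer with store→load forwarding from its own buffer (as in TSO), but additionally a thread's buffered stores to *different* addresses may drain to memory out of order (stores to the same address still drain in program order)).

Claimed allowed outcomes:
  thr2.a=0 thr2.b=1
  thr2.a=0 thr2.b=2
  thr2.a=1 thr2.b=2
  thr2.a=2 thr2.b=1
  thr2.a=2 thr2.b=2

missing: thr2.a=1 thr2.b=1

outcome vector order: (thr2.a,thr2.b)
PSO (6): 01 02 11 12 21 22
PSO∖claimed = {11}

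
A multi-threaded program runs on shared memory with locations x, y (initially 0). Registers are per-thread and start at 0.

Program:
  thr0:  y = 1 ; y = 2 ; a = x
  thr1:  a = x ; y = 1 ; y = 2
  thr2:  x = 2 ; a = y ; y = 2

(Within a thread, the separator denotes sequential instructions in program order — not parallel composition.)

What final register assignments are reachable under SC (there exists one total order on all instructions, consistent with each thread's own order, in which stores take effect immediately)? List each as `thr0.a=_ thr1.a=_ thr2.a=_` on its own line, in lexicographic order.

outcome vector order: (thr0.a,thr1.a,thr2.a)
|SC outcomes| = 10

thr0.a=0 thr1.a=0 thr2.a=1
thr0.a=0 thr1.a=0 thr2.a=2
thr0.a=0 thr1.a=2 thr2.a=1
thr0.a=0 thr1.a=2 thr2.a=2
thr0.a=2 thr1.a=0 thr2.a=0
thr0.a=2 thr1.a=0 thr2.a=1
thr0.a=2 thr1.a=0 thr2.a=2
thr0.a=2 thr1.a=2 thr2.a=0
thr0.a=2 thr1.a=2 thr2.a=1
thr0.a=2 thr1.a=2 thr2.a=2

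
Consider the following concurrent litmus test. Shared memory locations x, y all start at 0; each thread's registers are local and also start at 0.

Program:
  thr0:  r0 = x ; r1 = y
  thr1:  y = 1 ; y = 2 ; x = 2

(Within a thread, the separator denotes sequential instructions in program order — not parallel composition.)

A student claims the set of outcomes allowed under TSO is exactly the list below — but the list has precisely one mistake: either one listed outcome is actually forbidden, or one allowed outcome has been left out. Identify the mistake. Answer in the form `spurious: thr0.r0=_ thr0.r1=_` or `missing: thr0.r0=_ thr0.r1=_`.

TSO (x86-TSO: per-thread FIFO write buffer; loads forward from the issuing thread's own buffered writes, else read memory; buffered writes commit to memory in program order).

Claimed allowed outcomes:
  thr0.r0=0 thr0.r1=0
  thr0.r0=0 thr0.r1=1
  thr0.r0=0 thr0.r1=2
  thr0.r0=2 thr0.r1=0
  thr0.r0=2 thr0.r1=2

spurious: thr0.r0=2 thr0.r1=0

outcome vector order: (thr0.r0,thr0.r1)
TSO (4): (0,0) (0,1) (0,2) (2,2)
claimed∖TSO = {(2,0)}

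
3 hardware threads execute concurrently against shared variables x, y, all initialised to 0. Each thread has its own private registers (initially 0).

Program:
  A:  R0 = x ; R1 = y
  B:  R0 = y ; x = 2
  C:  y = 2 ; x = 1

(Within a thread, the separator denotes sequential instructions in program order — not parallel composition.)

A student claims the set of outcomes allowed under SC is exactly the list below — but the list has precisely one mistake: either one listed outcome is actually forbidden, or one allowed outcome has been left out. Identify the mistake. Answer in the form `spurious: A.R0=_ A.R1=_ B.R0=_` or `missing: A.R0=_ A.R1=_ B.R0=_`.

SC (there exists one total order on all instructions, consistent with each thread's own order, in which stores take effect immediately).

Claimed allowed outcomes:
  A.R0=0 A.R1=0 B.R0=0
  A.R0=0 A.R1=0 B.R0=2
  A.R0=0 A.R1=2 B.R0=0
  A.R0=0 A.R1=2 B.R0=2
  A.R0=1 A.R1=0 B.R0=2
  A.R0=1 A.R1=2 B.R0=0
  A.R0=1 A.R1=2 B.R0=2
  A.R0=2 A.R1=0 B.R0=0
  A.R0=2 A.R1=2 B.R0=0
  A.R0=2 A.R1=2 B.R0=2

spurious: A.R0=1 A.R1=0 B.R0=2

outcome vector order: (A.R0,A.R1,B.R0)
SC (9): <0 0 0> <0 0 2> <0 2 0> <0 2 2> <1 2 0> <1 2 2> <2 0 0> <2 2 0> <2 2 2>
claimed∖SC = {<1 0 2>}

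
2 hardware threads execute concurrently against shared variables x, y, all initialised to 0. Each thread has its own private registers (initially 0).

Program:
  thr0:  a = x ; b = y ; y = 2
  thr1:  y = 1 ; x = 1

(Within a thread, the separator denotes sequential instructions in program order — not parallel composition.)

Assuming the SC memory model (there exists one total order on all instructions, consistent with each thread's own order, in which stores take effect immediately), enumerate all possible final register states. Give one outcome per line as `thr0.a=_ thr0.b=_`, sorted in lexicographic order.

thr0.a=0 thr0.b=0
thr0.a=0 thr0.b=1
thr0.a=1 thr0.b=1

outcome vector order: (thr0.a,thr0.b)
|SC outcomes| = 3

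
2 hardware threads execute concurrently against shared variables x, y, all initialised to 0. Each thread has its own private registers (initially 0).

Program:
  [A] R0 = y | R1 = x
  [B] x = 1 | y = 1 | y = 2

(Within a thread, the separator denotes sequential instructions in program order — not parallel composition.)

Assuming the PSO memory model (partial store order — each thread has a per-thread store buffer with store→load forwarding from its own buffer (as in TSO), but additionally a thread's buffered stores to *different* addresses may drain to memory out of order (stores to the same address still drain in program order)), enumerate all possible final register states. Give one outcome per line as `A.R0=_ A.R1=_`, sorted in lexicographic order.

A.R0=0 A.R1=0
A.R0=0 A.R1=1
A.R0=1 A.R1=0
A.R0=1 A.R1=1
A.R0=2 A.R1=0
A.R0=2 A.R1=1

outcome vector order: (A.R0,A.R1)
|PSO outcomes| = 6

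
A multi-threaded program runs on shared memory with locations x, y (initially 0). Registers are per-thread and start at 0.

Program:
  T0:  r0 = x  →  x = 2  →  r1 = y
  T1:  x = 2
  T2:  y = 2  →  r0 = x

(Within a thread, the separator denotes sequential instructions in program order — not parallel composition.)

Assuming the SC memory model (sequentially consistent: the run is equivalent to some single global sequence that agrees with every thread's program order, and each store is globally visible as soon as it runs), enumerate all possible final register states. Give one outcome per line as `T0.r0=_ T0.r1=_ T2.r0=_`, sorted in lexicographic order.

T0.r0=0 T0.r1=0 T2.r0=2
T0.r0=0 T0.r1=2 T2.r0=0
T0.r0=0 T0.r1=2 T2.r0=2
T0.r0=2 T0.r1=0 T2.r0=2
T0.r0=2 T0.r1=2 T2.r0=0
T0.r0=2 T0.r1=2 T2.r0=2

outcome vector order: (T0.r0,T0.r1,T2.r0)
|SC outcomes| = 6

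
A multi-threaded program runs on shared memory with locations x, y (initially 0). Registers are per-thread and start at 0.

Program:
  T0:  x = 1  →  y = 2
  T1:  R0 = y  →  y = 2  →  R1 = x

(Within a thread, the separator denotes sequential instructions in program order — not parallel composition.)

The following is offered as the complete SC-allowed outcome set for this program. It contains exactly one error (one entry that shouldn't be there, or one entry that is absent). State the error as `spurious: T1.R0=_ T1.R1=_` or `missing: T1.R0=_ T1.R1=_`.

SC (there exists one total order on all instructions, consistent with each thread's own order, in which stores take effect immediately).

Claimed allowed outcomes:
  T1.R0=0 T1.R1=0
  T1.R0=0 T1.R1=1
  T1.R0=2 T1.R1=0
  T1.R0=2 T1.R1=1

outcome vector order: (T1.R0,T1.R1)
SC: 3 outcomes — {(0,0) (0,1) (2,1)}
claimed∖SC = {(2,0)}

spurious: T1.R0=2 T1.R1=0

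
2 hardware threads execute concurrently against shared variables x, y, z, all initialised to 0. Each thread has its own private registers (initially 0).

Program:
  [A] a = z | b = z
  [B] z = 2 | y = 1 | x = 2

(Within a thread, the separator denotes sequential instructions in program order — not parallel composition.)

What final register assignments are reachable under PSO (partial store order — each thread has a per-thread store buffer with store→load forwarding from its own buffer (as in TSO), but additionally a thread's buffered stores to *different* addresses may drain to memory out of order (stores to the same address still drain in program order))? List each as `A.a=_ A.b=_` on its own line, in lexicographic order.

outcome vector order: (A.a,A.b)
|PSO outcomes| = 3

A.a=0 A.b=0
A.a=0 A.b=2
A.a=2 A.b=2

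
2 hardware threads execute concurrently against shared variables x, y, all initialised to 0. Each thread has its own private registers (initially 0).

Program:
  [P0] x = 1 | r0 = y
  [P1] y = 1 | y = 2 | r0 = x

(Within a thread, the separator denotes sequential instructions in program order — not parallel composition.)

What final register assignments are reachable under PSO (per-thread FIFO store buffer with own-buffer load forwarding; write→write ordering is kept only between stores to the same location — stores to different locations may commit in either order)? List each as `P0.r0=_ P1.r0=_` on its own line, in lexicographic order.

outcome vector order: (P0.r0,P1.r0)
|PSO outcomes| = 6

P0.r0=0 P1.r0=0
P0.r0=0 P1.r0=1
P0.r0=1 P1.r0=0
P0.r0=1 P1.r0=1
P0.r0=2 P1.r0=0
P0.r0=2 P1.r0=1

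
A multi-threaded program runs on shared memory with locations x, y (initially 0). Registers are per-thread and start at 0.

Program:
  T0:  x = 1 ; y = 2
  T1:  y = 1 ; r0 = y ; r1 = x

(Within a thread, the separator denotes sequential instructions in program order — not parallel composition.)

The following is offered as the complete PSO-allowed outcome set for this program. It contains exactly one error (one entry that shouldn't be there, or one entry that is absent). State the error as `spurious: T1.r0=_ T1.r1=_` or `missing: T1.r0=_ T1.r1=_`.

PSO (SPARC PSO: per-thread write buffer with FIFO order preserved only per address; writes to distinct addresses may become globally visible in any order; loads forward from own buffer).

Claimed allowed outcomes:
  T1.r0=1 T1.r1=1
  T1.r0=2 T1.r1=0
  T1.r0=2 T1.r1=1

missing: T1.r0=1 T1.r1=0

outcome vector order: (T1.r0,T1.r1)
under PSO → (1,0), (1,1), (2,0), (2,1)
PSO∖claimed = {(1,0)}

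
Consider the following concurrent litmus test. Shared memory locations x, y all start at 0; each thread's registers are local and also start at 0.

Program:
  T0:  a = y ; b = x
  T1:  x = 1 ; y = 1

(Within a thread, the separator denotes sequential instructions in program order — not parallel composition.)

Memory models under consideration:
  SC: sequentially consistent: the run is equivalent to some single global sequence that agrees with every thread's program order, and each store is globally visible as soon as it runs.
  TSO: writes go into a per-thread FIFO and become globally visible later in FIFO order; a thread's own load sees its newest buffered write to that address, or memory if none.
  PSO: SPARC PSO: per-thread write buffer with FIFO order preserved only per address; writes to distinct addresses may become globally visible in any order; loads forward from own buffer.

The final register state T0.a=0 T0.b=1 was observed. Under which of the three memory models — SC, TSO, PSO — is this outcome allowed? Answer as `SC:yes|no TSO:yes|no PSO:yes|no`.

SC:yes TSO:yes PSO:yes

outcome vector order: (T0.a,T0.b)
SC (3): <0 0>; <0 1>; <1 1>
TSO (3): <0 0>; <0 1>; <1 1>
PSO (4): <0 0>; <0 1>; <1 0>; <1 1>
target <0 1> ∈ {SC,TSO,PSO}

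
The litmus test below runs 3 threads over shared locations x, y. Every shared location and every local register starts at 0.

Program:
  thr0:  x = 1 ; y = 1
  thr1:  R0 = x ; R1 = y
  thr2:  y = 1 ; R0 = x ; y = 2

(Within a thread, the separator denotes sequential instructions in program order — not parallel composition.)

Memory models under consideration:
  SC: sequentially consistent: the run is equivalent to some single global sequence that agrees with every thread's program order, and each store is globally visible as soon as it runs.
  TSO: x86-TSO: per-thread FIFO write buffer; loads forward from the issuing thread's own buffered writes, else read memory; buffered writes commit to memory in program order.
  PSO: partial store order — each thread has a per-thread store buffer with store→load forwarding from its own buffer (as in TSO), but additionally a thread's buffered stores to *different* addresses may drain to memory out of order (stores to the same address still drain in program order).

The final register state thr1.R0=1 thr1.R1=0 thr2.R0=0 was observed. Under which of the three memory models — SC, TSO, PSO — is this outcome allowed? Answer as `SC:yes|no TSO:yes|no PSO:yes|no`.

outcome vector order: (thr1.R0,thr1.R1,thr2.R0)
SC (11): 000, 001, 010, 011, 020, 021, 101, 110, 111, 120, 121
TSO (12): 000, 001, 010, 011, 020, 021, 100, 101, 110, 111, 120, 121
PSO (12): 000, 001, 010, 011, 020, 021, 100, 101, 110, 111, 120, 121
target 100 ∈ {TSO,PSO}

SC:no TSO:yes PSO:yes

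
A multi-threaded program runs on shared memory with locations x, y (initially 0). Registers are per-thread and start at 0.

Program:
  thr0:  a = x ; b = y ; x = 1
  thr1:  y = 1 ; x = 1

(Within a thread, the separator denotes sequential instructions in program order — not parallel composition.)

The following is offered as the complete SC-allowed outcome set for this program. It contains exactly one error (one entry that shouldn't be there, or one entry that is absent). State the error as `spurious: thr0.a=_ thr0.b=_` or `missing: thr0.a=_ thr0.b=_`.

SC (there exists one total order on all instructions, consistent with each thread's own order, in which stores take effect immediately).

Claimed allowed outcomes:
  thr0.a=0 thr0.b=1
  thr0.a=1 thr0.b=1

outcome vector order: (thr0.a,thr0.b)
under SC → <0 0> <0 1> <1 1>
SC∖claimed = {<0 0>}

missing: thr0.a=0 thr0.b=0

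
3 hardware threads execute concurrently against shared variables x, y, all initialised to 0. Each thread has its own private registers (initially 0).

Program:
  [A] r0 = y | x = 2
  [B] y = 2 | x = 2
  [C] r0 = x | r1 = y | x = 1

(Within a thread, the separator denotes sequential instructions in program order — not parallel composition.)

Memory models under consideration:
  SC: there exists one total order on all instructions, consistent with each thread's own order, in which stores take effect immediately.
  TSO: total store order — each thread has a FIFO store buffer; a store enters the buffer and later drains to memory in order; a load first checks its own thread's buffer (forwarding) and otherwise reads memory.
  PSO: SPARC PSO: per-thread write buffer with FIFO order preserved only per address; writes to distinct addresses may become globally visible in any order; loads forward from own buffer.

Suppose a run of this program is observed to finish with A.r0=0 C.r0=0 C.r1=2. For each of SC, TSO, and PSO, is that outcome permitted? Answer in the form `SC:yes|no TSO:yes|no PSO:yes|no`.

outcome vector order: (A.r0,C.r0,C.r1)
[SC] allowed = {<0 0 0>, <0 0 2>, <0 2 0>, <0 2 2>, <2 0 0>, <2 0 2>, <2 2 2>}
[TSO] allowed = {<0 0 0>, <0 0 2>, <0 2 0>, <0 2 2>, <2 0 0>, <2 0 2>, <2 2 2>}
[PSO] allowed = {<0 0 0>, <0 0 2>, <0 2 0>, <0 2 2>, <2 0 0>, <2 0 2>, <2 2 0>, <2 2 2>}
target <0 0 2> ∈ {SC,TSO,PSO}

SC:yes TSO:yes PSO:yes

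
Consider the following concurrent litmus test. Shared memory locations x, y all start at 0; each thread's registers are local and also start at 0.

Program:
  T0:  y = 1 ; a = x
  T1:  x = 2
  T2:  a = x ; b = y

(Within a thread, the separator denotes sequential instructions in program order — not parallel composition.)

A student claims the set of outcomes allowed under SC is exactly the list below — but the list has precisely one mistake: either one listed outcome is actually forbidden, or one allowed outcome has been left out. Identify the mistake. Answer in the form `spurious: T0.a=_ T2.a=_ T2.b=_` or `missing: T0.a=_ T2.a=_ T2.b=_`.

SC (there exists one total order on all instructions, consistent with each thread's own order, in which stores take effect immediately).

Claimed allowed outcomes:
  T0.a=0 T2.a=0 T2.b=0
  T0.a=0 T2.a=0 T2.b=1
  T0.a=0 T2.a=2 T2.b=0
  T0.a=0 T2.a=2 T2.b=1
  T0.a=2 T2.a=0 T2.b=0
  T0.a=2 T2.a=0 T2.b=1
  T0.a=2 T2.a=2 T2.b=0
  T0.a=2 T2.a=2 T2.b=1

spurious: T0.a=0 T2.a=2 T2.b=0

outcome vector order: (T0.a,T2.a,T2.b)
SC (7): (0,0,0), (0,0,1), (0,2,1), (2,0,0), (2,0,1), (2,2,0), (2,2,1)
claimed∖SC = {(0,2,0)}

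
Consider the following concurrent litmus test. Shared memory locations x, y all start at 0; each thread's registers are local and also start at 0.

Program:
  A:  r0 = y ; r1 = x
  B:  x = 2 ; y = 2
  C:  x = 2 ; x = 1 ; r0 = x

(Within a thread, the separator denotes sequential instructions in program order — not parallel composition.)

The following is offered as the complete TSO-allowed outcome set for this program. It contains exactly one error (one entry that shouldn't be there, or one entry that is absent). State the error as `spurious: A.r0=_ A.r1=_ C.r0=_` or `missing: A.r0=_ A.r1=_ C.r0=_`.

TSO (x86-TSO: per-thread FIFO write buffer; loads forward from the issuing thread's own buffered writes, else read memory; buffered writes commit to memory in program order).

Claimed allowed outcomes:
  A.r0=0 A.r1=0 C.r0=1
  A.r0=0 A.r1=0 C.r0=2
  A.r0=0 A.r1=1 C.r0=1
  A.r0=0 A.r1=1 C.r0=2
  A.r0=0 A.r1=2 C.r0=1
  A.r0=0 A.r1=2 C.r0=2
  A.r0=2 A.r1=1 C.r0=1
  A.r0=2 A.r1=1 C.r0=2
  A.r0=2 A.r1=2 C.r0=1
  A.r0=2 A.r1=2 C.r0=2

outcome vector order: (A.r0,A.r1,C.r0)
TSO (9): <0 0 1>; <0 0 2>; <0 1 1>; <0 1 2>; <0 2 1>; <0 2 2>; <2 1 1>; <2 2 1>; <2 2 2>
claimed∖TSO = {<2 1 2>}

spurious: A.r0=2 A.r1=1 C.r0=2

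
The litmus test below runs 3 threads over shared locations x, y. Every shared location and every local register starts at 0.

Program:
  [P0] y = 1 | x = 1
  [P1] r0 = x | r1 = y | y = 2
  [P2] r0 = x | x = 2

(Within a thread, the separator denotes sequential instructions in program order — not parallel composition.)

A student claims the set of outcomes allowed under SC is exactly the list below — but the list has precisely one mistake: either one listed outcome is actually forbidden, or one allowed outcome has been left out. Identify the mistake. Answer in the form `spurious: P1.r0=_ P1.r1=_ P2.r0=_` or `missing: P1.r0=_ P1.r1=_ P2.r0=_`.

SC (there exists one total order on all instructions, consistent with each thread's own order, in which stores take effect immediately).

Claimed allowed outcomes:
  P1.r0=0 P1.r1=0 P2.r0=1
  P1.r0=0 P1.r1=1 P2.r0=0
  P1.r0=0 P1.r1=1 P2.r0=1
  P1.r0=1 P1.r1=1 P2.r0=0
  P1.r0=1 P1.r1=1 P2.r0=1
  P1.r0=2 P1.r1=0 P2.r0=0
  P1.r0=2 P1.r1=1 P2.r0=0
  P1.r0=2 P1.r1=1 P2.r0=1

missing: P1.r0=0 P1.r1=0 P2.r0=0

outcome vector order: (P1.r0,P1.r1,P2.r0)
[SC] allowed = {000; 001; 010; 011; 110; 111; 200; 210; 211}
SC∖claimed = {000}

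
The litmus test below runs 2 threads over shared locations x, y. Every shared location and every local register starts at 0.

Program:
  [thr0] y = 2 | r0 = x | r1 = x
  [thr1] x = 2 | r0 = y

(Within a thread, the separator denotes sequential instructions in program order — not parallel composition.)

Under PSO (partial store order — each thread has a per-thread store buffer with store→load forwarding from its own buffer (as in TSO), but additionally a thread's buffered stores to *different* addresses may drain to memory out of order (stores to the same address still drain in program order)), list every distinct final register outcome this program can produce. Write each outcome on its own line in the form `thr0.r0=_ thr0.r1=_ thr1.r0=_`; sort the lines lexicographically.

thr0.r0=0 thr0.r1=0 thr1.r0=0
thr0.r0=0 thr0.r1=0 thr1.r0=2
thr0.r0=0 thr0.r1=2 thr1.r0=0
thr0.r0=0 thr0.r1=2 thr1.r0=2
thr0.r0=2 thr0.r1=2 thr1.r0=0
thr0.r0=2 thr0.r1=2 thr1.r0=2

outcome vector order: (thr0.r0,thr0.r1,thr1.r0)
|PSO outcomes| = 6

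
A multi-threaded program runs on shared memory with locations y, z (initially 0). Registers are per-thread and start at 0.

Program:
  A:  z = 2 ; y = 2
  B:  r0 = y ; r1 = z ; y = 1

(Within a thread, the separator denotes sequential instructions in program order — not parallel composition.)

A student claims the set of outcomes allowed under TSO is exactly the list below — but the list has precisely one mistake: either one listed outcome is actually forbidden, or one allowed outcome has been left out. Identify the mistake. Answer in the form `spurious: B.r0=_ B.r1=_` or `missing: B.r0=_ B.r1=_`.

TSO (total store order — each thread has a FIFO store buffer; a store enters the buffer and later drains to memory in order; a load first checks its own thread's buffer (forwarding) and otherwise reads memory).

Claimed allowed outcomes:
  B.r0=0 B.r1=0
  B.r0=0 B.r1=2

outcome vector order: (B.r0,B.r1)
TSO: 3 outcomes — {0/0, 0/2, 2/2}
TSO∖claimed = {2/2}

missing: B.r0=2 B.r1=2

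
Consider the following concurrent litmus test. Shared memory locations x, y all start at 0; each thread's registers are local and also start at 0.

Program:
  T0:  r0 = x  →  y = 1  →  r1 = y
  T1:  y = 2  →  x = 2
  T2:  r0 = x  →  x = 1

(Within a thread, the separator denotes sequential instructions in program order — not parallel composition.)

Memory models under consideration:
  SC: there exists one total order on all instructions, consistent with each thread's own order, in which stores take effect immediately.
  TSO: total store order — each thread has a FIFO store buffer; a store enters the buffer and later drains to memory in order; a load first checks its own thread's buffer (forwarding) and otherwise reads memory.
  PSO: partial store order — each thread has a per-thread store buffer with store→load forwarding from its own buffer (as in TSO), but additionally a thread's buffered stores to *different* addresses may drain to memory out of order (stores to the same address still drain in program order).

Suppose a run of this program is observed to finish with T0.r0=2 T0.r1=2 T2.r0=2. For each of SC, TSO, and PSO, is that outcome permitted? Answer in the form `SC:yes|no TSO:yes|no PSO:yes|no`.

SC:no TSO:no PSO:yes

outcome vector order: (T0.r0,T0.r1,T2.r0)
SC (9): 0/1/0 0/1/2 0/2/0 0/2/2 1/1/0 1/1/2 1/2/0 2/1/0 2/1/2
TSO (9): 0/1/0 0/1/2 0/2/0 0/2/2 1/1/0 1/1/2 1/2/0 2/1/0 2/1/2
PSO (12): 0/1/0 0/1/2 0/2/0 0/2/2 1/1/0 1/1/2 1/2/0 1/2/2 2/1/0 2/1/2 2/2/0 2/2/2
target 2/2/2 ∈ {PSO}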